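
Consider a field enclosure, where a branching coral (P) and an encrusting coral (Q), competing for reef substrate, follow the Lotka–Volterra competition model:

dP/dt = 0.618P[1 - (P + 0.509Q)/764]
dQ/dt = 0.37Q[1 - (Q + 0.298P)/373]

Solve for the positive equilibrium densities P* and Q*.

P* ≈ 677, Q* ≈ 171

Setting both brackets to zero gives the nullclines P + 0.509Q = 764 and 0.298P + Q = 373.
Substituting Q = 373 - 0.298P into the first: P(1 - 0.509·0.298) = 764 - 0.509·373.
So P* = 574/0.848 = 677, and then Q* = 373 - 0.298·677 = 171.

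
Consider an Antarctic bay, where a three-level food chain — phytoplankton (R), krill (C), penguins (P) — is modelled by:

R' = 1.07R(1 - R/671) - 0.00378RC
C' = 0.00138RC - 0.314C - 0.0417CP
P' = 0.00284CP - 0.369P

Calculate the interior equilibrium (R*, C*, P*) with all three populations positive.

From dP/dt = 0: 0.00284C* = 0.369, so C* = 130.
From dR/dt = 0: 1.07(1 - R*/671) = 0.00378·130, giving R* = 671·(1 - 0.459) = 363.
From dC/dt = 0: 0.00138·363 - 0.314 = 0.0417P*, so P* = 0.187/0.0417 = 4.48.

R* ≈ 363, C* ≈ 130, P* ≈ 4.48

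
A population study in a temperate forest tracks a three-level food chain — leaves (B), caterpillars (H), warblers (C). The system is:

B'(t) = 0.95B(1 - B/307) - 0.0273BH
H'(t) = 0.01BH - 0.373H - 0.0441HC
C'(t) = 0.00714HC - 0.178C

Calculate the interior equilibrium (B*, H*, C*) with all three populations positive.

B* ≈ 87.1, H* ≈ 24.9, C* ≈ 11.3

From dC/dt = 0: 0.00714H* = 0.178, so H* = 24.9.
From dB/dt = 0: 0.95(1 - B*/307) = 0.0273·24.9, giving B* = 307·(1 - 0.716) = 87.1.
From dH/dt = 0: 0.01·87.1 - 0.373 = 0.0441C*, so C* = 0.498/0.0441 = 11.3.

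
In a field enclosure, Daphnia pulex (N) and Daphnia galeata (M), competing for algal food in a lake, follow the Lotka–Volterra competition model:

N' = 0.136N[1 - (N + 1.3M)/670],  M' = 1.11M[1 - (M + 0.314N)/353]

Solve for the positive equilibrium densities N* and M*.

N* ≈ 357, M* ≈ 241

Setting both brackets to zero gives the nullclines N + 1.3M = 670 and 0.314N + M = 353.
Substituting M = 353 - 0.314N into the first: N(1 - 1.3·0.314) = 670 - 1.3·353.
So N* = 211/0.592 = 357, and then M* = 353 - 0.314·357 = 241.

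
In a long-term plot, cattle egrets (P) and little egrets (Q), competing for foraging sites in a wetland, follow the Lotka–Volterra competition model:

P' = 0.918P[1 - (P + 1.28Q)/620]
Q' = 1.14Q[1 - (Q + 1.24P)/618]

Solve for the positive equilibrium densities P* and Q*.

Setting both brackets to zero gives the nullclines P + 1.28Q = 620 and 1.24P + Q = 618.
Substituting Q = 618 - 1.24P into the first: P(1 - 1.28·1.24) = 620 - 1.28·618.
So P* = -171/-0.587 = 291, and then Q* = 618 - 1.24·291 = 257.

P* ≈ 291, Q* ≈ 257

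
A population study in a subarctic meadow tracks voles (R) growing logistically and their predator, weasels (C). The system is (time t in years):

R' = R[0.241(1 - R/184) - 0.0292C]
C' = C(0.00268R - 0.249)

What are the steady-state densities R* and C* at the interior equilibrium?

From dC/dt = 0 with C > 0: 0.00268R* = 0.249, so R* = 92.9.
Substitute into dR/dt = 0: 0.241(1 - 92.9/184) = 0.0292C*.
The bracket is 0.495, giving C* = 0.119/0.0292 = 4.09.

R* ≈ 92.9, C* ≈ 4.09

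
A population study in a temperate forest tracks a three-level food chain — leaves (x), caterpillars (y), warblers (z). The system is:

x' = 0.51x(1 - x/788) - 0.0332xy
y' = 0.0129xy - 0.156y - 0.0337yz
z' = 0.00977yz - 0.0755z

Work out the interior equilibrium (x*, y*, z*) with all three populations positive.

From dz/dt = 0: 0.00977y* = 0.0755, so y* = 7.73.
From dx/dt = 0: 0.51(1 - x*/788) = 0.0332·7.73, giving x* = 788·(1 - 0.503) = 392.
From dy/dt = 0: 0.0129·392 - 0.156 = 0.0337z*, so z* = 4.9/0.0337 = 145.

x* ≈ 392, y* ≈ 7.73, z* ≈ 145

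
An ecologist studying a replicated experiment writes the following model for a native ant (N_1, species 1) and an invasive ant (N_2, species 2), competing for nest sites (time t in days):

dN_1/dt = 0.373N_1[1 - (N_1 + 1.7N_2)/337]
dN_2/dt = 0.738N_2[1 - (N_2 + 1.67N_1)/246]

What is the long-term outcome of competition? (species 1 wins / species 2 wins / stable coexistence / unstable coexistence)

unstable coexistence (outcome depends on initial conditions)

Compare the nullcline intercepts: K1/α12 = 337/1.7 = 198 < K2 = 246; K2/α21 = 246/1.67 = 147 < K1 = 337.
Since both are reversed, neither can invade when rare; the interior point is a saddle.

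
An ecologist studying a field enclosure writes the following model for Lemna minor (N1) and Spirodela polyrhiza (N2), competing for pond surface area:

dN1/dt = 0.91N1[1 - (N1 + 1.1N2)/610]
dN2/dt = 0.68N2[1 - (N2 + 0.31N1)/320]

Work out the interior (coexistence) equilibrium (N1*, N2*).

N1* ≈ 392, N2* ≈ 199

Setting both brackets to zero gives the nullclines N1 + 1.1N2 = 610 and 0.31N1 + N2 = 320.
Substituting N2 = 320 - 0.31N1 into the first: N1(1 - 1.1·0.31) = 610 - 1.1·320.
So N1* = 258/0.659 = 392, and then N2* = 320 - 0.31·392 = 199.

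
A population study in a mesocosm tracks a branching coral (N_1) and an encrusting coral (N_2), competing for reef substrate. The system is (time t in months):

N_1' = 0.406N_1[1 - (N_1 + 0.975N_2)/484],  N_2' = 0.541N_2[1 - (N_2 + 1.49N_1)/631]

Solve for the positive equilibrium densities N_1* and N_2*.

N_1* ≈ 290, N_2* ≈ 199

Setting both brackets to zero gives the nullclines N_1 + 0.975N_2 = 484 and 1.49N_1 + N_2 = 631.
Substituting N_2 = 631 - 1.49N_1 into the first: N_1(1 - 0.975·1.49) = 484 - 0.975·631.
So N_1* = -131/-0.453 = 290, and then N_2* = 631 - 1.49·290 = 199.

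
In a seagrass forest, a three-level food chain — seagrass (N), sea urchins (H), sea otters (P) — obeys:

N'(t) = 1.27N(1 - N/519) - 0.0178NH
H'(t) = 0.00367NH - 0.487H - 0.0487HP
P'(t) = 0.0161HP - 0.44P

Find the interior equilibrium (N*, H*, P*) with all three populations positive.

From dP/dt = 0: 0.0161H* = 0.44, so H* = 27.3.
From dN/dt = 0: 1.27(1 - N*/519) = 0.0178·27.3, giving N* = 519·(1 - 0.383) = 320.
From dH/dt = 0: 0.00367·320 - 0.487 = 0.0487P*, so P* = 0.688/0.0487 = 14.1.

N* ≈ 320, H* ≈ 27.3, P* ≈ 14.1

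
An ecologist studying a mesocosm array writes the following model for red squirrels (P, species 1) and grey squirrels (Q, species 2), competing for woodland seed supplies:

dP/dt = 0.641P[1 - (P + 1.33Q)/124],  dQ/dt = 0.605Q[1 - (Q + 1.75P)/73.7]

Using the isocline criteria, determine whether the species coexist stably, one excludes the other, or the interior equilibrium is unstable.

Compare the nullcline intercepts: K1/α12 = 124/1.33 = 93.2 > K2 = 73.7; K2/α21 = 73.7/1.75 = 42.1 < K1 = 124.
Since the inequalities point opposite ways, species 1 can invade but species 2 cannot.

species 1 excludes species 2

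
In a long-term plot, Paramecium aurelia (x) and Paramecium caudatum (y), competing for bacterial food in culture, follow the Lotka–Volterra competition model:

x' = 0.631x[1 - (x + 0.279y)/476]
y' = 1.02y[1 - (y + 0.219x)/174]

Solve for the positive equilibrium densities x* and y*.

x* ≈ 455, y* ≈ 74.3

Setting both brackets to zero gives the nullclines x + 0.279y = 476 and 0.219x + y = 174.
Substituting y = 174 - 0.219x into the first: x(1 - 0.279·0.219) = 476 - 0.279·174.
So x* = 427/0.939 = 455, and then y* = 174 - 0.219·455 = 74.3.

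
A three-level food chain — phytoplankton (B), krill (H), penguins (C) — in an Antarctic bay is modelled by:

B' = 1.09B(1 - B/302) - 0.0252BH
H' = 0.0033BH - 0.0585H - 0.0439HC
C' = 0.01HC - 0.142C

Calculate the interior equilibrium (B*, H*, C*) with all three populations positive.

From dC/dt = 0: 0.01H* = 0.142, so H* = 14.2.
From dB/dt = 0: 1.09(1 - B*/302) = 0.0252·14.2, giving B* = 302·(1 - 0.328) = 203.
From dH/dt = 0: 0.0033·203 - 0.0585 = 0.0439C*, so C* = 0.611/0.0439 = 13.9.

B* ≈ 203, H* ≈ 14.2, C* ≈ 13.9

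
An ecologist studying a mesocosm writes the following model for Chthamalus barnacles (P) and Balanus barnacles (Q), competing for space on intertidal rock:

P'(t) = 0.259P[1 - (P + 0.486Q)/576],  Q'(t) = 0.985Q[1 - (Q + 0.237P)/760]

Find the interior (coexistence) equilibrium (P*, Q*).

Setting both brackets to zero gives the nullclines P + 0.486Q = 576 and 0.237P + Q = 760.
Substituting Q = 760 - 0.237P into the first: P(1 - 0.486·0.237) = 576 - 0.486·760.
So P* = 207/0.885 = 234, and then Q* = 760 - 0.237·234 = 705.

P* ≈ 234, Q* ≈ 705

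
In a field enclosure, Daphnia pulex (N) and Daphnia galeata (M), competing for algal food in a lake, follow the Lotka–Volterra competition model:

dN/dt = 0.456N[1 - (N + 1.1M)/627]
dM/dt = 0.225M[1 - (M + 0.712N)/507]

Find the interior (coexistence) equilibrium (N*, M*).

N* ≈ 320, M* ≈ 279

Setting both brackets to zero gives the nullclines N + 1.1M = 627 and 0.712N + M = 507.
Substituting M = 507 - 0.712N into the first: N(1 - 1.1·0.712) = 627 - 1.1·507.
So N* = 69.3/0.217 = 320, and then M* = 507 - 0.712·320 = 279.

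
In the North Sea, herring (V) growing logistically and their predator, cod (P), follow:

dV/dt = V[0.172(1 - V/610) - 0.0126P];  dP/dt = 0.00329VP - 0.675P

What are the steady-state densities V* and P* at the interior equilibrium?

From dP/dt = 0 with P > 0: 0.00329V* = 0.675, so V* = 205.
Substitute into dV/dt = 0: 0.172(1 - 205/610) = 0.0126P*.
The bracket is 0.664, giving P* = 0.114/0.0126 = 9.06.

V* ≈ 205, P* ≈ 9.06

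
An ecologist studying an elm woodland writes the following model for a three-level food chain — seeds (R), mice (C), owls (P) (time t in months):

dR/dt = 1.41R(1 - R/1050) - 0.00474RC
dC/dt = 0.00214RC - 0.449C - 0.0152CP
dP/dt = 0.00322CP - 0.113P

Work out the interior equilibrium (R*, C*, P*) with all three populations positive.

From dP/dt = 0: 0.00322C* = 0.113, so C* = 35.1.
From dR/dt = 0: 1.41(1 - R*/1050) = 0.00474·35.1, giving R* = 1050·(1 - 0.118) = 926.
From dC/dt = 0: 0.00214·926 - 0.449 = 0.0152P*, so P* = 1.53/0.0152 = 101.

R* ≈ 926, C* ≈ 35.1, P* ≈ 101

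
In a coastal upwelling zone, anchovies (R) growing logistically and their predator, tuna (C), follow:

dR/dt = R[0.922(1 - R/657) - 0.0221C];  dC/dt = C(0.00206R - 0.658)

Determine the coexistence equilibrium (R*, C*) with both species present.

From dC/dt = 0 with C > 0: 0.00206R* = 0.658, so R* = 319.
Substitute into dR/dt = 0: 0.922(1 - 319/657) = 0.0221C*.
The bracket is 0.514, giving C* = 0.474/0.0221 = 21.4.

R* ≈ 319, C* ≈ 21.4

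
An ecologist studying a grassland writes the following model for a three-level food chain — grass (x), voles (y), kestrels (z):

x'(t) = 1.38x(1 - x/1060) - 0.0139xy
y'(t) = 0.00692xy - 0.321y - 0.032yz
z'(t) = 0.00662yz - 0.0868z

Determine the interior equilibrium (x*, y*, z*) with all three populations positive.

From dz/dt = 0: 0.00662y* = 0.0868, so y* = 13.1.
From dx/dt = 0: 1.38(1 - x*/1060) = 0.0139·13.1, giving x* = 1060·(1 - 0.132) = 920.
From dy/dt = 0: 0.00692·920 - 0.321 = 0.032z*, so z* = 6.05/0.032 = 189.

x* ≈ 920, y* ≈ 13.1, z* ≈ 189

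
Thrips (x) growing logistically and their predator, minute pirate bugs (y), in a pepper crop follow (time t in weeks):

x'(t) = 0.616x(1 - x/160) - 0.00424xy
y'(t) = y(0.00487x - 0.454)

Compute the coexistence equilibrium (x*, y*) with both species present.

x* ≈ 93.2, y* ≈ 60.6

From dy/dt = 0 with y > 0: 0.00487x* = 0.454, so x* = 93.2.
Substitute into dx/dt = 0: 0.616(1 - 93.2/160) = 0.00424y*.
The bracket is 0.417, giving y* = 0.257/0.00424 = 60.6.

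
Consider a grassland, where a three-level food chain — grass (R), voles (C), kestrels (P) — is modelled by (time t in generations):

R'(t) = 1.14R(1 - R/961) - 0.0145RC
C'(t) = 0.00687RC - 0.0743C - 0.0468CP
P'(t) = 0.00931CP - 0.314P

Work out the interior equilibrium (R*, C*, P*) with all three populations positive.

From dP/dt = 0: 0.00931C* = 0.314, so C* = 33.7.
From dR/dt = 0: 1.14(1 - R*/961) = 0.0145·33.7, giving R* = 961·(1 - 0.429) = 549.
From dC/dt = 0: 0.00687·549 - 0.0743 = 0.0468P*, so P* = 3.7/0.0468 = 79.

R* ≈ 549, C* ≈ 33.7, P* ≈ 79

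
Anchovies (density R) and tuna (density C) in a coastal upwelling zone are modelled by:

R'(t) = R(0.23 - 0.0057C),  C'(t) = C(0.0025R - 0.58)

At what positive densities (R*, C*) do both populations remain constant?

Set dC/dt = 0 with C > 0: 0.0025R - 0.58 = 0, so R* = 0.58/0.0025 = 232.
Set dR/dt = 0 with R > 0: 0.23 - 0.0057C = 0, so C* = 0.23/0.0057 = 40.4.

R* ≈ 232, C* ≈ 40.4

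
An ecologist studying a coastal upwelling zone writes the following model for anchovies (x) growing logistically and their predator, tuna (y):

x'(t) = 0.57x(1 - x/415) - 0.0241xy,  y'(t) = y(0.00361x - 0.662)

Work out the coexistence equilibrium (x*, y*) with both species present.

x* ≈ 183, y* ≈ 13.2

From dy/dt = 0 with y > 0: 0.00361x* = 0.662, so x* = 183.
Substitute into dx/dt = 0: 0.57(1 - 183/415) = 0.0241y*.
The bracket is 0.558, giving y* = 0.318/0.0241 = 13.2.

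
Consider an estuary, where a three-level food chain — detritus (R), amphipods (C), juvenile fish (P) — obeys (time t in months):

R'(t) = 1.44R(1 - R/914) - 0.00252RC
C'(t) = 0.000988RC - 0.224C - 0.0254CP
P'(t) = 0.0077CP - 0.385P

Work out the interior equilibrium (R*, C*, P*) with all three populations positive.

From dP/dt = 0: 0.0077C* = 0.385, so C* = 50.
From dR/dt = 0: 1.44(1 - R*/914) = 0.00252·50, giving R* = 914·(1 - 0.0875) = 834.
From dC/dt = 0: 0.000988·834 - 0.224 = 0.0254P*, so P* = 0.6/0.0254 = 23.6.

R* ≈ 834, C* ≈ 50, P* ≈ 23.6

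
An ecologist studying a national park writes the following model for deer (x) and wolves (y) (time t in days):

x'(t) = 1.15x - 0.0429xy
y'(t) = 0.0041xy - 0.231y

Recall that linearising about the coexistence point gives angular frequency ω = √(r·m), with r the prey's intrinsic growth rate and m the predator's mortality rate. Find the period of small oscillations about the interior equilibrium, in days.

T ≈ 12.2 days

Here r = 1.15 and m = 0.231, so r·m = 0.266.
ω = √0.266 = 0.515 per day, hence T = 2π/ω ≈ 12.2 days.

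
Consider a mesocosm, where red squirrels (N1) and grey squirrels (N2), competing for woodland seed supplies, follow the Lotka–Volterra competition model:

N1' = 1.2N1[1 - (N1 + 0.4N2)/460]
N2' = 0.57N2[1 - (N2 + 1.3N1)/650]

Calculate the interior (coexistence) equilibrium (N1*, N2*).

N1* ≈ 417, N2* ≈ 108

Setting both brackets to zero gives the nullclines N1 + 0.4N2 = 460 and 1.3N1 + N2 = 650.
Substituting N2 = 650 - 1.3N1 into the first: N1(1 - 0.4·1.3) = 460 - 0.4·650.
So N1* = 200/0.48 = 417, and then N2* = 650 - 1.3·417 = 108.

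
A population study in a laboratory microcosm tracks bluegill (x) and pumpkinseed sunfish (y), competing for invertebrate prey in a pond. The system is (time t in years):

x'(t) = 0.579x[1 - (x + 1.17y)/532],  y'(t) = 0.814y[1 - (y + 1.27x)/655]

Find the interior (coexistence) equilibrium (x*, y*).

x* ≈ 482, y* ≈ 42.5

Setting both brackets to zero gives the nullclines x + 1.17y = 532 and 1.27x + y = 655.
Substituting y = 655 - 1.27x into the first: x(1 - 1.17·1.27) = 532 - 1.17·655.
So x* = -234/-0.486 = 482, and then y* = 655 - 1.27·482 = 42.5.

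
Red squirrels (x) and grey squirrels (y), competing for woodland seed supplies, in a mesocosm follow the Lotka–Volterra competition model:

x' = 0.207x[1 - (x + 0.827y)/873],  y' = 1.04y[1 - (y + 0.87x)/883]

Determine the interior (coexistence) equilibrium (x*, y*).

x* ≈ 509, y* ≈ 440

Setting both brackets to zero gives the nullclines x + 0.827y = 873 and 0.87x + y = 883.
Substituting y = 883 - 0.87x into the first: x(1 - 0.827·0.87) = 873 - 0.827·883.
So x* = 143/0.281 = 509, and then y* = 883 - 0.87·509 = 440.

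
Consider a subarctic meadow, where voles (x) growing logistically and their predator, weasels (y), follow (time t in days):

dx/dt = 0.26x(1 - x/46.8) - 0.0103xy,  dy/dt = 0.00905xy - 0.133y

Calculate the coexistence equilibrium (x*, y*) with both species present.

From dy/dt = 0 with y > 0: 0.00905x* = 0.133, so x* = 14.7.
Substitute into dx/dt = 0: 0.26(1 - 14.7/46.8) = 0.0103y*.
The bracket is 0.686, giving y* = 0.178/0.0103 = 17.3.

x* ≈ 14.7, y* ≈ 17.3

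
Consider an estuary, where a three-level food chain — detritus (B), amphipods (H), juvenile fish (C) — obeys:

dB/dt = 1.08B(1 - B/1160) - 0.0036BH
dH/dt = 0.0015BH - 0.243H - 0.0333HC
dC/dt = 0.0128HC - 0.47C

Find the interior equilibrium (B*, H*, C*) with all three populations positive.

B* ≈ 1020, H* ≈ 36.7, C* ≈ 38.6

From dC/dt = 0: 0.0128H* = 0.47, so H* = 36.7.
From dB/dt = 0: 1.08(1 - B*/1160) = 0.0036·36.7, giving B* = 1160·(1 - 0.122) = 1020.
From dH/dt = 0: 0.0015·1020 - 0.243 = 0.0333C*, so C* = 1.28/0.0333 = 38.6.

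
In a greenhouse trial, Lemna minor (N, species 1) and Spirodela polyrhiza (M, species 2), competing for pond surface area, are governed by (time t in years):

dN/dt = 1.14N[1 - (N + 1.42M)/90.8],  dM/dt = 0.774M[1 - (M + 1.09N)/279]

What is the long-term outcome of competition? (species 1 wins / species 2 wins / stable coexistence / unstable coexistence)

Compare the nullcline intercepts: K1/α12 = 90.8/1.42 = 63.9 < K2 = 279; K2/α21 = 279/1.09 = 256 > K1 = 90.8.
Since the inequalities point opposite ways, species 2 can invade but species 1 cannot.

species 2 excludes species 1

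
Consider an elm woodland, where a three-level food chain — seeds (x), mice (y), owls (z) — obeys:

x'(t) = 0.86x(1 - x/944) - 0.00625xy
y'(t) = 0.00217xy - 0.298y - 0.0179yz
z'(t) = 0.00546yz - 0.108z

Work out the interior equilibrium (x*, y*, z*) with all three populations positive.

From dz/dt = 0: 0.00546y* = 0.108, so y* = 19.8.
From dx/dt = 0: 0.86(1 - x*/944) = 0.00625·19.8, giving x* = 944·(1 - 0.144) = 808.
From dy/dt = 0: 0.00217·808 - 0.298 = 0.0179z*, so z* = 1.46/0.0179 = 81.3.

x* ≈ 808, y* ≈ 19.8, z* ≈ 81.3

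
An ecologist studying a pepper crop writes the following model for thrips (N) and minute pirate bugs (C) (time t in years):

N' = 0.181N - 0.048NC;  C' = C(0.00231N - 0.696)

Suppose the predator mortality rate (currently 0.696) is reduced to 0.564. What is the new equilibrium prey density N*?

N* ≈ 244

At the interior fixed point, setting dC/dt = 0 with C > 0 fixes N* = (predator death rate)/(NC coefficient) — independent of the other coefficients.
With the change, N* = 0.564/0.00231 = 244; it falls from 301.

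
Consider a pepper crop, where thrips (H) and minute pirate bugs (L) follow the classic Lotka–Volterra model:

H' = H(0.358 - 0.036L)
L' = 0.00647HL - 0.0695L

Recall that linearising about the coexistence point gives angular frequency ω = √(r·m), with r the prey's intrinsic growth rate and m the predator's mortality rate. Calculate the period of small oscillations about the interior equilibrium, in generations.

T ≈ 39.8 generations

Here r = 0.358 and m = 0.0695, so r·m = 0.0249.
ω = √0.0249 = 0.158 per generation, hence T = 2π/ω ≈ 39.8 generations.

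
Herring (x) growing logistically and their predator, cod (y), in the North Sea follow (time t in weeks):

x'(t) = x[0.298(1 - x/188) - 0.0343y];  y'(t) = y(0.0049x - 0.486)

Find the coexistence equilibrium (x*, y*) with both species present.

From dy/dt = 0 with y > 0: 0.0049x* = 0.486, so x* = 99.2.
Substitute into dx/dt = 0: 0.298(1 - 99.2/188) = 0.0343y*.
The bracket is 0.472, giving y* = 0.141/0.0343 = 4.1.

x* ≈ 99.2, y* ≈ 4.1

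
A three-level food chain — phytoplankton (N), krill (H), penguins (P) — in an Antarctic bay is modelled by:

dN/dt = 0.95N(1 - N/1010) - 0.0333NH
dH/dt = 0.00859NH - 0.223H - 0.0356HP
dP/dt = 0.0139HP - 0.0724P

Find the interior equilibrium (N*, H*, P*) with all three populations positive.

N* ≈ 826, H* ≈ 5.21, P* ≈ 193

From dP/dt = 0: 0.0139H* = 0.0724, so H* = 5.21.
From dN/dt = 0: 0.95(1 - N*/1010) = 0.0333·5.21, giving N* = 1010·(1 - 0.183) = 826.
From dH/dt = 0: 0.00859·826 - 0.223 = 0.0356P*, so P* = 6.87/0.0356 = 193.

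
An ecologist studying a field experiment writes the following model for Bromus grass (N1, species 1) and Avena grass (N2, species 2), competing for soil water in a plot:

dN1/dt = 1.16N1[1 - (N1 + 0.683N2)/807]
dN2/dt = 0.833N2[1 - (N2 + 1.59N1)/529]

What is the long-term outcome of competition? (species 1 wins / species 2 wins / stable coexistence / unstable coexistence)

Compare the nullcline intercepts: K1/α12 = 807/0.683 = 1180 > K2 = 529; K2/α21 = 529/1.59 = 333 < K1 = 807.
Since the inequalities point opposite ways, species 1 can invade but species 2 cannot.

species 1 excludes species 2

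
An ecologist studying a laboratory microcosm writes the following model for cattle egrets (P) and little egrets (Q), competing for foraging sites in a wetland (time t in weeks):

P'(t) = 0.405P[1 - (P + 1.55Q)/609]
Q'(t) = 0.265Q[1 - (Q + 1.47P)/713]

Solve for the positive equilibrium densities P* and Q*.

Setting both brackets to zero gives the nullclines P + 1.55Q = 609 and 1.47P + Q = 713.
Substituting Q = 713 - 1.47P into the first: P(1 - 1.55·1.47) = 609 - 1.55·713.
So P* = -496/-1.28 = 388, and then Q* = 713 - 1.47·388 = 143.

P* ≈ 388, Q* ≈ 143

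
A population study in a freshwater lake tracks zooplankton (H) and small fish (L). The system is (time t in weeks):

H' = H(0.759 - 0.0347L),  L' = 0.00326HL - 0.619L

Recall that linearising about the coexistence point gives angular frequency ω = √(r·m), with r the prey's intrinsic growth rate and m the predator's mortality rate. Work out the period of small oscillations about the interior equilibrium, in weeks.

Here r = 0.759 and m = 0.619, so r·m = 0.47.
ω = √0.47 = 0.685 per week, hence T = 2π/ω ≈ 9.17 weeks.

T ≈ 9.17 weeks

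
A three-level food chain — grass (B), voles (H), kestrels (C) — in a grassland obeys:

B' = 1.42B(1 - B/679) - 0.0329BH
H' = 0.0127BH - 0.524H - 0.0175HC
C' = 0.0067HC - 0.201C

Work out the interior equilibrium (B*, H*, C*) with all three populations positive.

B* ≈ 207, H* ≈ 30, C* ≈ 120

From dC/dt = 0: 0.0067H* = 0.201, so H* = 30.
From dB/dt = 0: 1.42(1 - B*/679) = 0.0329·30, giving B* = 679·(1 - 0.695) = 207.
From dH/dt = 0: 0.0127·207 - 0.524 = 0.0175C*, so C* = 2.11/0.0175 = 120.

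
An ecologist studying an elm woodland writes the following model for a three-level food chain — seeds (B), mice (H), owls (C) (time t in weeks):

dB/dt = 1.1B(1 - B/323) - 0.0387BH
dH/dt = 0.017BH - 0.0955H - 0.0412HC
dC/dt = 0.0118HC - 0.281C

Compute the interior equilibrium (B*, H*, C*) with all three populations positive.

B* ≈ 52.4, H* ≈ 23.8, C* ≈ 19.3

From dC/dt = 0: 0.0118H* = 0.281, so H* = 23.8.
From dB/dt = 0: 1.1(1 - B*/323) = 0.0387·23.8, giving B* = 323·(1 - 0.838) = 52.4.
From dH/dt = 0: 0.017·52.4 - 0.0955 = 0.0412C*, so C* = 0.795/0.0412 = 19.3.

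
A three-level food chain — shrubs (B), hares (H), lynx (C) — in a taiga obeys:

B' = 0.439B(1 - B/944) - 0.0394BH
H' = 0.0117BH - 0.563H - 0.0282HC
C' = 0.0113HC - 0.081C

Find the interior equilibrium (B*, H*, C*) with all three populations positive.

From dC/dt = 0: 0.0113H* = 0.081, so H* = 7.17.
From dB/dt = 0: 0.439(1 - B*/944) = 0.0394·7.17, giving B* = 944·(1 - 0.643) = 337.
From dH/dt = 0: 0.0117·337 - 0.563 = 0.0282C*, so C* = 3.38/0.0282 = 120.

B* ≈ 337, H* ≈ 7.17, C* ≈ 120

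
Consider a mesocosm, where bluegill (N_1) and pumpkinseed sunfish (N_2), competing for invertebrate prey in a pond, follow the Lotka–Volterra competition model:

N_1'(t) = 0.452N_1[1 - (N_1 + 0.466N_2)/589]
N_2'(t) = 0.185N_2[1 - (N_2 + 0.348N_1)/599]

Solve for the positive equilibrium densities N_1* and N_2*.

N_1* ≈ 370, N_2* ≈ 470

Setting both brackets to zero gives the nullclines N_1 + 0.466N_2 = 589 and 0.348N_1 + N_2 = 599.
Substituting N_2 = 599 - 0.348N_1 into the first: N_1(1 - 0.466·0.348) = 589 - 0.466·599.
So N_1* = 310/0.838 = 370, and then N_2* = 599 - 0.348·370 = 470.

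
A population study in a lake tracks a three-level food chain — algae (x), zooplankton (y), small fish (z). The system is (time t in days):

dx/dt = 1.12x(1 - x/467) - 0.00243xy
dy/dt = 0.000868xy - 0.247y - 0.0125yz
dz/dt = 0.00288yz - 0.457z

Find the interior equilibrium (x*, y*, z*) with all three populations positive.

From dz/dt = 0: 0.00288y* = 0.457, so y* = 159.
From dx/dt = 0: 1.12(1 - x*/467) = 0.00243·159, giving x* = 467·(1 - 0.344) = 306.
From dy/dt = 0: 0.000868·306 - 0.247 = 0.0125z*, so z* = 0.0188/0.0125 = 1.5.

x* ≈ 306, y* ≈ 159, z* ≈ 1.5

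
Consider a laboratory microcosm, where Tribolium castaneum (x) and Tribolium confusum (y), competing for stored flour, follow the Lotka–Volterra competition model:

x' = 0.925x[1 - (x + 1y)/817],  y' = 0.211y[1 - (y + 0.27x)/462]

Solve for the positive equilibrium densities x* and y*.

Setting both brackets to zero gives the nullclines x + 1y = 817 and 0.27x + y = 462.
Substituting y = 462 - 0.27x into the first: x(1 - 1·0.27) = 817 - 1·462.
So x* = 355/0.73 = 486, and then y* = 462 - 0.27·486 = 331.

x* ≈ 486, y* ≈ 331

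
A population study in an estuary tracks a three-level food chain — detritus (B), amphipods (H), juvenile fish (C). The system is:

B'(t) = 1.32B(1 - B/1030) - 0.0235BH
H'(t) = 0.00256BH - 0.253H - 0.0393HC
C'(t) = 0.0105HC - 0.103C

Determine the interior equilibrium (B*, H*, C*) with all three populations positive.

From dC/dt = 0: 0.0105H* = 0.103, so H* = 9.81.
From dB/dt = 0: 1.32(1 - B*/1030) = 0.0235·9.81, giving B* = 1030·(1 - 0.175) = 850.
From dH/dt = 0: 0.00256·850 - 0.253 = 0.0393C*, so C* = 1.92/0.0393 = 48.9.

B* ≈ 850, H* ≈ 9.81, C* ≈ 48.9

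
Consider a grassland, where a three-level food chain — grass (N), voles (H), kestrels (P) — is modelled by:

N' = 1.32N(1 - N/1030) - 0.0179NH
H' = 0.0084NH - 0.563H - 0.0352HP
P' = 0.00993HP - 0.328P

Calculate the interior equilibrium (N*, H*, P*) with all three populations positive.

N* ≈ 569, H* ≈ 33, P* ≈ 120

From dP/dt = 0: 0.00993H* = 0.328, so H* = 33.
From dN/dt = 0: 1.32(1 - N*/1030) = 0.0179·33, giving N* = 1030·(1 - 0.448) = 569.
From dH/dt = 0: 0.0084·569 - 0.563 = 0.0352P*, so P* = 4.21/0.0352 = 120.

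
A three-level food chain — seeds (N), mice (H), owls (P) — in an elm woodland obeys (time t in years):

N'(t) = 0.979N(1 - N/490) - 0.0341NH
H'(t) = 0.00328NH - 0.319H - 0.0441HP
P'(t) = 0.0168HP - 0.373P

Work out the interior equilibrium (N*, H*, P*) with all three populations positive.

N* ≈ 111, H* ≈ 22.2, P* ≈ 1.03

From dP/dt = 0: 0.0168H* = 0.373, so H* = 22.2.
From dN/dt = 0: 0.979(1 - N*/490) = 0.0341·22.2, giving N* = 490·(1 - 0.773) = 111.
From dH/dt = 0: 0.00328·111 - 0.319 = 0.0441P*, so P* = 0.0453/0.0441 = 1.03.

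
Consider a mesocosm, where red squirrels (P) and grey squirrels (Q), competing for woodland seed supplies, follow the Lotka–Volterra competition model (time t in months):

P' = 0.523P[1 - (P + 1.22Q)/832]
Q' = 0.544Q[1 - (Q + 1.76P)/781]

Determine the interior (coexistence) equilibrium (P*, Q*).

Setting both brackets to zero gives the nullclines P + 1.22Q = 832 and 1.76P + Q = 781.
Substituting Q = 781 - 1.76P into the first: P(1 - 1.22·1.76) = 832 - 1.22·781.
So P* = -121/-1.15 = 105, and then Q* = 781 - 1.76·105 = 596.

P* ≈ 105, Q* ≈ 596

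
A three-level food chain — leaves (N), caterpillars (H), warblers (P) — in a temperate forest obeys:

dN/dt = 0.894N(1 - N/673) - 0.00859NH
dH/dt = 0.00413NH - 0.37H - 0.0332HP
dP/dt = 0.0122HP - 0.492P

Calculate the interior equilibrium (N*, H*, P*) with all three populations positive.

From dP/dt = 0: 0.0122H* = 0.492, so H* = 40.3.
From dN/dt = 0: 0.894(1 - N*/673) = 0.00859·40.3, giving N* = 673·(1 - 0.387) = 412.
From dH/dt = 0: 0.00413·412 - 0.37 = 0.0332P*, so P* = 1.33/0.0332 = 40.1.

N* ≈ 412, H* ≈ 40.3, P* ≈ 40.1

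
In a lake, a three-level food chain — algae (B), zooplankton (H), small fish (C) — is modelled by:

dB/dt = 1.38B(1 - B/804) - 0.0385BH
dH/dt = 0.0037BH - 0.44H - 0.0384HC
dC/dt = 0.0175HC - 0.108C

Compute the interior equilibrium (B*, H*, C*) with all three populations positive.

From dC/dt = 0: 0.0175H* = 0.108, so H* = 6.17.
From dB/dt = 0: 1.38(1 - B*/804) = 0.0385·6.17, giving B* = 804·(1 - 0.172) = 666.
From dH/dt = 0: 0.0037·666 - 0.44 = 0.0384C*, so C* = 2.02/0.0384 = 52.7.

B* ≈ 666, H* ≈ 6.17, C* ≈ 52.7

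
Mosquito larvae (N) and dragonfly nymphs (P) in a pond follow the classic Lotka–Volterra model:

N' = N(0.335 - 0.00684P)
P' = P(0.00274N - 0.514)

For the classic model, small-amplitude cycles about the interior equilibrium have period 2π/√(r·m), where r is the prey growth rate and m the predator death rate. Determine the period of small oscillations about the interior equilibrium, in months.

T ≈ 15.1 months

Here r = 0.335 and m = 0.514, so r·m = 0.172.
ω = √0.172 = 0.415 per month, hence T = 2π/ω ≈ 15.1 months.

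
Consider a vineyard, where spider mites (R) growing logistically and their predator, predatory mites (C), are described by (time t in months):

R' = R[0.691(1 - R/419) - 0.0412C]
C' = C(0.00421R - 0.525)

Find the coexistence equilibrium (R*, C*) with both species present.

From dC/dt = 0 with C > 0: 0.00421R* = 0.525, so R* = 125.
Substitute into dR/dt = 0: 0.691(1 - 125/419) = 0.0412C*.
The bracket is 0.702, giving C* = 0.485/0.0412 = 11.8.

R* ≈ 125, C* ≈ 11.8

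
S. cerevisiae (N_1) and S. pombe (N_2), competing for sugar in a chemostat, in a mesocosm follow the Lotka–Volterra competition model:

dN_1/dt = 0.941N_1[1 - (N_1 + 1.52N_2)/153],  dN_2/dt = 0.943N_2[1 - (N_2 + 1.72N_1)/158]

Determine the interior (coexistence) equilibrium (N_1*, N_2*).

N_1* ≈ 54, N_2* ≈ 65.1

Setting both brackets to zero gives the nullclines N_1 + 1.52N_2 = 153 and 1.72N_1 + N_2 = 158.
Substituting N_2 = 158 - 1.72N_1 into the first: N_1(1 - 1.52·1.72) = 153 - 1.52·158.
So N_1* = -87.2/-1.61 = 54, and then N_2* = 158 - 1.72·54 = 65.1.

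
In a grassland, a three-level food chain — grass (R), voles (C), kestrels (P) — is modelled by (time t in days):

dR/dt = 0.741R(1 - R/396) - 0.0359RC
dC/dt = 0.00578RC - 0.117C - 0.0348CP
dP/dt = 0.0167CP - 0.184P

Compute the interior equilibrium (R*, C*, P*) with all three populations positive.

From dP/dt = 0: 0.0167C* = 0.184, so C* = 11.
From dR/dt = 0: 0.741(1 - R*/396) = 0.0359·11, giving R* = 396·(1 - 0.534) = 185.
From dC/dt = 0: 0.00578·185 - 0.117 = 0.0348P*, so P* = 0.95/0.0348 = 27.3.

R* ≈ 185, C* ≈ 11, P* ≈ 27.3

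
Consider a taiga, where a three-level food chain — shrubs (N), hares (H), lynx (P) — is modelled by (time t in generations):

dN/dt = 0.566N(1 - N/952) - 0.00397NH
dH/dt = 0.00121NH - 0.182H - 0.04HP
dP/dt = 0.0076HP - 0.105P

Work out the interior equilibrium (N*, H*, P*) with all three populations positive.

From dP/dt = 0: 0.0076H* = 0.105, so H* = 13.8.
From dN/dt = 0: 0.566(1 - N*/952) = 0.00397·13.8, giving N* = 952·(1 - 0.0969) = 860.
From dH/dt = 0: 0.00121·860 - 0.182 = 0.04P*, so P* = 0.858/0.04 = 21.5.

N* ≈ 860, H* ≈ 13.8, P* ≈ 21.5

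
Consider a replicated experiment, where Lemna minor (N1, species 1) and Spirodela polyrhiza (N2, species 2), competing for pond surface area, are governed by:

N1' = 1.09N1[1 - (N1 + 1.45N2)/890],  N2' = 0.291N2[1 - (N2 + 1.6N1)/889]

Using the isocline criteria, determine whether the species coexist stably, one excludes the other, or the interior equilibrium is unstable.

Compare the nullcline intercepts: K1/α12 = 890/1.45 = 614 < K2 = 889; K2/α21 = 889/1.6 = 556 < K1 = 890.
Since both are reversed, neither can invade when rare; the interior point is a saddle.

unstable coexistence (outcome depends on initial conditions)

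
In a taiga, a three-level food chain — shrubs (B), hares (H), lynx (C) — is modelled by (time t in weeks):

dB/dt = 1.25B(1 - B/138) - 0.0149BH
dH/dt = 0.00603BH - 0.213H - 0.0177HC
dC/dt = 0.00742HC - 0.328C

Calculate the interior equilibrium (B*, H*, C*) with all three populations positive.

From dC/dt = 0: 0.00742H* = 0.328, so H* = 44.2.
From dB/dt = 0: 1.25(1 - B*/138) = 0.0149·44.2, giving B* = 138·(1 - 0.527) = 65.3.
From dH/dt = 0: 0.00603·65.3 - 0.213 = 0.0177C*, so C* = 0.181/0.0177 = 10.2.

B* ≈ 65.3, H* ≈ 44.2, C* ≈ 10.2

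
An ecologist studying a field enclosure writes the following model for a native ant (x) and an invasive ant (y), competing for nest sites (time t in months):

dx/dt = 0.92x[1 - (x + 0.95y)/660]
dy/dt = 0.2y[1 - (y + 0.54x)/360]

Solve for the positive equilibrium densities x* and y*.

Setting both brackets to zero gives the nullclines x + 0.95y = 660 and 0.54x + y = 360.
Substituting y = 360 - 0.54x into the first: x(1 - 0.95·0.54) = 660 - 0.95·360.
So x* = 318/0.487 = 653, and then y* = 360 - 0.54·653 = 7.39.

x* ≈ 653, y* ≈ 7.39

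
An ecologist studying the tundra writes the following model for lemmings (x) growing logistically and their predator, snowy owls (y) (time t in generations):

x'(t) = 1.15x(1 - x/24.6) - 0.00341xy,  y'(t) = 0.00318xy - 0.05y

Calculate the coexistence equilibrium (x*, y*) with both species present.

From dy/dt = 0 with y > 0: 0.00318x* = 0.05, so x* = 15.7.
Substitute into dx/dt = 0: 1.15(1 - 15.7/24.6) = 0.00341y*.
The bracket is 0.361, giving y* = 0.415/0.00341 = 122.

x* ≈ 15.7, y* ≈ 122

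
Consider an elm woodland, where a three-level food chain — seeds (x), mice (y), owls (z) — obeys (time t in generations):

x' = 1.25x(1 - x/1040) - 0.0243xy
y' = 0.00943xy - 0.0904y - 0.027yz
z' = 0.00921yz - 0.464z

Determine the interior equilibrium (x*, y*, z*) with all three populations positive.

x* ≈ 21.4, y* ≈ 50.4, z* ≈ 4.14

From dz/dt = 0: 0.00921y* = 0.464, so y* = 50.4.
From dx/dt = 0: 1.25(1 - x*/1040) = 0.0243·50.4, giving x* = 1040·(1 - 0.979) = 21.4.
From dy/dt = 0: 0.00943·21.4 - 0.0904 = 0.027z*, so z* = 0.112/0.027 = 4.14.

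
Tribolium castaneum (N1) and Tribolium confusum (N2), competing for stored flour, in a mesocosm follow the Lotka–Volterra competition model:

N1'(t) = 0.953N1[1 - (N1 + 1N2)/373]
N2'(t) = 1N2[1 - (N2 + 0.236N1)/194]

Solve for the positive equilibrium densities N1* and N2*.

N1* ≈ 234, N2* ≈ 139

Setting both brackets to zero gives the nullclines N1 + 1N2 = 373 and 0.236N1 + N2 = 194.
Substituting N2 = 194 - 0.236N1 into the first: N1(1 - 1·0.236) = 373 - 1·194.
So N1* = 179/0.764 = 234, and then N2* = 194 - 0.236·234 = 139.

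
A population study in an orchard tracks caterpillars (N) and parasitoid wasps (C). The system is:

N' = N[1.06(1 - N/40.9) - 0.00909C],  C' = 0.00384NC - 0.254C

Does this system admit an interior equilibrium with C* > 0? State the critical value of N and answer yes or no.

Threshold N = 66.1; K < 66.1, so no, the predator goes extinct.

The predator equation gives dC/dt > 0 only when N > 0.254/0.00384 = 66.1.
Without the predator, N → K = 40.9. Since 40.9 < 66.1, the predator cannot invade.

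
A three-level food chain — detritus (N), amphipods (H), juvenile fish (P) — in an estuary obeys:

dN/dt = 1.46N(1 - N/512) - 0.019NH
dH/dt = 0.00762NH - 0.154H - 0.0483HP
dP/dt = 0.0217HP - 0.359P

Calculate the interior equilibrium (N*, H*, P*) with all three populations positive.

N* ≈ 402, H* ≈ 16.5, P* ≈ 60.2

From dP/dt = 0: 0.0217H* = 0.359, so H* = 16.5.
From dN/dt = 0: 1.46(1 - N*/512) = 0.019·16.5, giving N* = 512·(1 - 0.215) = 402.
From dH/dt = 0: 0.00762·402 - 0.154 = 0.0483P*, so P* = 2.91/0.0483 = 60.2.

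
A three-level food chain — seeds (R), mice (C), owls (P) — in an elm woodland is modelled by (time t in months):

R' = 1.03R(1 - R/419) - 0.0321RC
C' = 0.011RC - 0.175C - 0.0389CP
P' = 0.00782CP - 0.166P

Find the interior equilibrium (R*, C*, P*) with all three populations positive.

From dP/dt = 0: 0.00782C* = 0.166, so C* = 21.2.
From dR/dt = 0: 1.03(1 - R*/419) = 0.0321·21.2, giving R* = 419·(1 - 0.662) = 142.
From dC/dt = 0: 0.011·142 - 0.175 = 0.0389P*, so P* = 1.38/0.0389 = 35.6.

R* ≈ 142, C* ≈ 21.2, P* ≈ 35.6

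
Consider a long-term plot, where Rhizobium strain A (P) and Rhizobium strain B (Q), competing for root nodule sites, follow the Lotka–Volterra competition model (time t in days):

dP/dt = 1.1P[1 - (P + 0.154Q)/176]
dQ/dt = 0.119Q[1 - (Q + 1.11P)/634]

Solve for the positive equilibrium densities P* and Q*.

Setting both brackets to zero gives the nullclines P + 0.154Q = 176 and 1.11P + Q = 634.
Substituting Q = 634 - 1.11P into the first: P(1 - 0.154·1.11) = 176 - 0.154·634.
So P* = 78.4/0.829 = 94.5, and then Q* = 634 - 1.11·94.5 = 529.

P* ≈ 94.5, Q* ≈ 529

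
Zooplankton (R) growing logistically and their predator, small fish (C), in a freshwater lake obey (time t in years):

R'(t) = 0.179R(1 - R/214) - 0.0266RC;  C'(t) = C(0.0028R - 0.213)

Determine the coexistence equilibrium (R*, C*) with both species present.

From dC/dt = 0 with C > 0: 0.0028R* = 0.213, so R* = 76.1.
Substitute into dR/dt = 0: 0.179(1 - 76.1/214) = 0.0266C*.
The bracket is 0.645, giving C* = 0.115/0.0266 = 4.34.

R* ≈ 76.1, C* ≈ 4.34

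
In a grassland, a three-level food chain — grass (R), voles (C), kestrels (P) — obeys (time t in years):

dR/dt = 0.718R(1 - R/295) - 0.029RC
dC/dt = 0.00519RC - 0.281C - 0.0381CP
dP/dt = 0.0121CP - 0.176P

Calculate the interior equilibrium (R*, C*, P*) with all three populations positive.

From dP/dt = 0: 0.0121C* = 0.176, so C* = 14.5.
From dR/dt = 0: 0.718(1 - R*/295) = 0.029·14.5, giving R* = 295·(1 - 0.587) = 122.
From dC/dt = 0: 0.00519·122 - 0.281 = 0.0381P*, so P* = 0.351/0.0381 = 9.2.

R* ≈ 122, C* ≈ 14.5, P* ≈ 9.2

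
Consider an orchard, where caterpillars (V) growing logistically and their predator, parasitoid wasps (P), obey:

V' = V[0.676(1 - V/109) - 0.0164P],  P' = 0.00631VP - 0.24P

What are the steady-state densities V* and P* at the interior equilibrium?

V* ≈ 38, P* ≈ 26.8

From dP/dt = 0 with P > 0: 0.00631V* = 0.24, so V* = 38.
Substitute into dV/dt = 0: 0.676(1 - 38/109) = 0.0164P*.
The bracket is 0.651, giving P* = 0.44/0.0164 = 26.8.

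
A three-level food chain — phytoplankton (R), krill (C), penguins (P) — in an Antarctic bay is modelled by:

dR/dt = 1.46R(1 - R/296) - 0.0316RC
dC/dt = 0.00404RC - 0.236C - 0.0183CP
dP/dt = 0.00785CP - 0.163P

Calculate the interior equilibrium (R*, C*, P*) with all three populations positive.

R* ≈ 163, C* ≈ 20.8, P* ≈ 23.1

From dP/dt = 0: 0.00785C* = 0.163, so C* = 20.8.
From dR/dt = 0: 1.46(1 - R*/296) = 0.0316·20.8, giving R* = 296·(1 - 0.449) = 163.
From dC/dt = 0: 0.00404·163 - 0.236 = 0.0183P*, so P* = 0.422/0.0183 = 23.1.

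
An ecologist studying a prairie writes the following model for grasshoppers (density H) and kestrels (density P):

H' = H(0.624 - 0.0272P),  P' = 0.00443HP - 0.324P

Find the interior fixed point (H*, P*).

Set dP/dt = 0 with P > 0: 0.00443H - 0.324 = 0, so H* = 0.324/0.00443 = 73.1.
Set dH/dt = 0 with H > 0: 0.624 - 0.0272P = 0, so P* = 0.624/0.0272 = 22.9.

H* ≈ 73.1, P* ≈ 22.9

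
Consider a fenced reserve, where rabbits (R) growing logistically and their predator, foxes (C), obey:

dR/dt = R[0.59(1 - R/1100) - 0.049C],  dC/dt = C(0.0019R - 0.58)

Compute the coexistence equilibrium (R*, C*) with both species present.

From dC/dt = 0 with C > 0: 0.0019R* = 0.58, so R* = 305.
Substitute into dR/dt = 0: 0.59(1 - 305/1100) = 0.049C*.
The bracket is 0.722, giving C* = 0.426/0.049 = 8.7.

R* ≈ 305, C* ≈ 8.7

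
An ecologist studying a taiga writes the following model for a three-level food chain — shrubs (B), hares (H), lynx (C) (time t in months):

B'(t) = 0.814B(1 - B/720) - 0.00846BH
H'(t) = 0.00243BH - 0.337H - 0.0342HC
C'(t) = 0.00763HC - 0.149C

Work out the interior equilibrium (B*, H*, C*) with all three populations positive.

From dC/dt = 0: 0.00763H* = 0.149, so H* = 19.5.
From dB/dt = 0: 0.814(1 - B*/720) = 0.00846·19.5, giving B* = 720·(1 - 0.203) = 574.
From dH/dt = 0: 0.00243·574 - 0.337 = 0.0342C*, so C* = 1.06/0.0342 = 30.9.

B* ≈ 574, H* ≈ 19.5, C* ≈ 30.9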